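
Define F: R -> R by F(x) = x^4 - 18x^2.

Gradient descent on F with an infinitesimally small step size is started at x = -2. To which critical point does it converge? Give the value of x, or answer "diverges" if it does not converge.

-3

F'(x) = 4x(x - 3)(x + 3), so F'(-2) = 40.
Gradient descent moves in the -F' direction, i.e. x is decreasing.
The nearest critical point in that direction is x = -3, where F'' = 72 > 0 (a local minimum). The iterate converges there.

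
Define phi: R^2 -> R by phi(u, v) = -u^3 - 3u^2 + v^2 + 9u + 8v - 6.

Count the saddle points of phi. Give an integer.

phi separates as a function of u plus a function of v, so ∇phi=0 decouples.
∂phi/∂u = -3(u - 1)(u + 3) = 0 at u ∈ {-3, 1}; ∂phi/∂v = 2(v + 4) = 0 at v ∈ {-4}.
The Hessian is diagonal: diag(phi_uu, phi_vv). Second derivatives: phi_uu(-3)=12, phi_uu(1)=-12; phi_vv(-4)=2.
Saddle points occur where the two diagonal entries have opposite signs: (1, -4). Count: 1.

1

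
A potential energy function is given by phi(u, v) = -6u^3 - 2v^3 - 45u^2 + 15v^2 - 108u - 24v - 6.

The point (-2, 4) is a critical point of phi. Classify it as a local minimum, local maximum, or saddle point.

The mixed partial ∂²phi/∂u∂v is 0, so the Hessian at any point is diag(phi_uu, phi_vv) = diag(-18(2u + 5), 6(-2v + 5)).
At (-2, 4): H = diag(-18, -18).
Both eigenvalues are negative, so H is negative definite: a local maximum.

local maximum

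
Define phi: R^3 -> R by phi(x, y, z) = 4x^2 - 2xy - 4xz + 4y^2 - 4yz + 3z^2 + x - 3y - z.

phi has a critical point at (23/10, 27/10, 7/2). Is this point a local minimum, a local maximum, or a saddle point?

The Hessian is constant: H = [[8, -2, -4], [-2, 8, -4], [-4, -4, 6]].
Leading principal minors: Δ₁ = 8, Δ₂ = 60, Δ₃ = 40.
All leading minors are positive, so H is positive definite: a local minimum.

local minimum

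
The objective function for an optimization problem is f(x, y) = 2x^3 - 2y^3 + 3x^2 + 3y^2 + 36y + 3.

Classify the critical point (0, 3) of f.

saddle point

The mixed partial ∂²f/∂x∂y is 0, so the Hessian at any point is diag(f_xx, f_yy) = diag(6(2x + 1), 6(-2y + 1)).
At (0, 3): H = diag(6, -30).
The eigenvalues have opposite signs, so H is indefinite: a saddle point.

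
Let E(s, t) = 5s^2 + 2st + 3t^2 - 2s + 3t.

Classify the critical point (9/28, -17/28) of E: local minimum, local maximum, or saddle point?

local minimum

The Hessian of E is constant: H = [[10, 2], [2, 6]].
det(H) = 10·6 − 2² = 56.
det(H) > 0 and tr(H) = 16 > 0, so H is positive definite and the point is a local minimum.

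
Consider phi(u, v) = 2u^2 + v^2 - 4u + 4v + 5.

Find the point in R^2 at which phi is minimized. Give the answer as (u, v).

phi(u,v) separates as P(u) + Q(v) + 5, so its minimum is min P + min Q + 5.
P'(u) = 4u - 4 vanishes at u ∈ {1}; Q'(v) = 2v + 4 vanishes at v ∈ {-2}.
Local minima of P (where P''>0): P(1)=-2. Local minima of Q: Q(-2)=-4.
So the global minimum of phi is P(1) + Q(-2) + 5 = -2 − 4 + 5 = -1, attained at (1, -2).

(1, -2)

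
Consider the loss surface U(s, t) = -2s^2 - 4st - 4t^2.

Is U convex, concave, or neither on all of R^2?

concave

U is quadratic, so its Hessian is the constant matrix H = [[-4, -4], [-4, -8]].
det(H) = 16, tr(H) = -12.
det(H) > 0 and tr(H) < 0, so H is negative definite everywhere: concave.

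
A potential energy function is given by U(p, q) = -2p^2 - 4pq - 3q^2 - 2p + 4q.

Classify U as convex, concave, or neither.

concave

U is quadratic, so its Hessian is the constant matrix H = [[-4, -4], [-4, -6]].
det(H) = 8, tr(H) = -10.
det(H) > 0 and tr(H) < 0, so H is negative definite everywhere: concave.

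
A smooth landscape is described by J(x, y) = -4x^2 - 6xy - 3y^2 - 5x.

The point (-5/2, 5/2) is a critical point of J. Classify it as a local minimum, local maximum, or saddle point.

The Hessian of J is constant: H = [[-8, -6], [-6, -6]].
det(H) = (-8)·(-6) − (-6)² = 12.
det(H) > 0 and tr(H) = -14 < 0, so H is negative definite and the point is a local maximum.

local maximum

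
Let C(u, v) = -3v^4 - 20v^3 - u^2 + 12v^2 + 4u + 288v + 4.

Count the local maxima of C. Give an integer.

2

C separates as a function of u plus a function of v, so ∇C=0 decouples.
∂C/∂u = -2(u - 2) = 0 at u ∈ {2}; ∂C/∂v = -12(v - 2)(v + 3)(v + 4) = 0 at v ∈ {-4, -3, 2}.
The Hessian is diagonal: diag(C_uu, C_vv). Second derivatives: C_uu(2)=-2; C_vv(-4)=-72, C_vv(-3)=60, C_vv(2)=-360.
Local maxima occur where both diagonal entries negative: (2, -4), (2, 2). Count: 2.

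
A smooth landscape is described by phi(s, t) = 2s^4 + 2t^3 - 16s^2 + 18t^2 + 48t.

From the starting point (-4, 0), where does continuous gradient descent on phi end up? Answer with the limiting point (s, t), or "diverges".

(-2, -2)

phi is separable, so gradient descent decouples: s follows -∂phi/∂s, t follows -∂phi/∂t.
∂phi/∂s = 8s(s - 2)(s + 2); at s=-4 this is -384, so s increases.
∂phi/∂t = 6(t + 2)(t + 4); at t=0 this is 48, so t decreases.
s converges to its nearest critical value -2 (a local min of the s-part); t converges to -2. The iterate converges to (-2, -2).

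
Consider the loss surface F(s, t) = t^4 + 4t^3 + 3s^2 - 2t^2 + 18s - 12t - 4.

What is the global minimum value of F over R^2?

-40

F(s,t) separates as P(s) + Q(t) − 4, so its minimum is min P + min Q − 4.
P'(s) = 6s + 18 vanishes at s ∈ {-3}; Q'(t) = 4(t - 1)(t + 1)(t + 3) vanishes at t ∈ {-3, -1, 1}.
Local minima of P (where P''>0): P(-3)=-27. Local minima of Q: Q(-3)=-9, Q(1)=-9.
So the global minimum of F is P(-3) + Q(-3) − 4 = -27 − 9 − 4 = -40, attained at (-3, -3).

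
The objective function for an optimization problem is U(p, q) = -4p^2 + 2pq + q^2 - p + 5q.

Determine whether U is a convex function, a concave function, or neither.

U is quadratic, so its Hessian is the constant matrix H = [[-8, 2], [2, 2]].
det(H) = -20, tr(H) = -6.
det(H) < 0, so H is indefinite: neither convex nor concave.

neither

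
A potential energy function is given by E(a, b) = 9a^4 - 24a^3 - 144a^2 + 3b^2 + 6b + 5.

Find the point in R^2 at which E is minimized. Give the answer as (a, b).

(4, -1)

E(a,b) separates as P(a) + Q(b) + 5, so its minimum is min P + min Q + 5.
P'(a) = 36a(a - 4)(a + 2) vanishes at a ∈ {-2, 0, 4}; Q'(b) = 6b + 6 vanishes at b ∈ {-1}.
Local minima of P (where P''>0): P(-2)=-240, P(4)=-1536. Local minima of Q: Q(-1)=-3.
So the global minimum of E is P(4) + Q(-1) + 5 = -1536 − 3 + 5 = -1534, attained at (4, -1).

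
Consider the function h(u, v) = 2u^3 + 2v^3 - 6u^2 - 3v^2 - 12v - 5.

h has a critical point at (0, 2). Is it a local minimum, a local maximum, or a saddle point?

saddle point

The mixed partial ∂²h/∂u∂v is 0, so the Hessian at any point is diag(h_uu, h_vv) = diag(12(u - 1), 6(2v - 1)).
At (0, 2): H = diag(-12, 18).
The eigenvalues have opposite signs, so H is indefinite: a saddle point.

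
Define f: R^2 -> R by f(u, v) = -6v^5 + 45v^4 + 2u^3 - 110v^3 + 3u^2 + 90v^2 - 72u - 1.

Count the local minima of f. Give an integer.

2

f separates as a function of u plus a function of v, so ∇f=0 decouples.
∂f/∂u = 6(u - 3)(u + 4) = 0 at u ∈ {-4, 3}; ∂f/∂v = -30v(v - 3)(v - 2)(v - 1) = 0 at v ∈ {0, 1, 2, 3}.
The Hessian is diagonal: diag(f_uu, f_vv). Second derivatives: f_uu(-4)=-42, f_uu(3)=42; f_vv(0)=180, f_vv(1)=-60, f_vv(2)=60, f_vv(3)=-180.
Local minima occur where both diagonal entries positive: (3, 0), (3, 2). Count: 2.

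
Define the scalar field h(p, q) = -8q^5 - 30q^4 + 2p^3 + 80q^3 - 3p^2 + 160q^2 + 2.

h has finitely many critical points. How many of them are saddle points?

4

h separates as a function of p plus a function of q, so ∇h=0 decouples.
∂h/∂p = 6p(p - 1) = 0 at p ∈ {0, 1}; ∂h/∂q = -40q(q - 2)(q + 1)(q + 4) = 0 at q ∈ {-4, -1, 0, 2}.
The Hessian is diagonal: diag(h_pp, h_qq). Second derivatives: h_pp(0)=-6, h_pp(1)=6; h_qq(-4)=2880, h_qq(-1)=-360, h_qq(0)=320, h_qq(2)=-1440.
Saddle points occur where the two diagonal entries have opposite signs: (0, -4), (0, 0), (1, -1), (1, 2). Count: 4.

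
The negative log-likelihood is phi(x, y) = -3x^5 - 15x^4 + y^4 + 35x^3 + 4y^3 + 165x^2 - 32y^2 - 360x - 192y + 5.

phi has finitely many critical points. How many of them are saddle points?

6

phi separates as a function of x plus a function of y, so ∇phi=0 decouples.
∂phi/∂x = -15(x - 2)(x - 1)(x + 3)(x + 4) = 0 at x ∈ {-4, -3, 1, 2}; ∂phi/∂y = 4(y - 4)(y + 3)(y + 4) = 0 at y ∈ {-4, -3, 4}.
The Hessian is diagonal: diag(phi_xx, phi_yy). Second derivatives: phi_xx(-4)=450, phi_xx(-3)=-300, phi_xx(1)=300, phi_xx(2)=-450; phi_yy(-4)=32, phi_yy(-3)=-28, phi_yy(4)=224.
Saddle points occur where the two diagonal entries have opposite signs: (-4, -3), (-3, -4), (-3, 4), (1, -3), (2, -4), (2, 4). Count: 6.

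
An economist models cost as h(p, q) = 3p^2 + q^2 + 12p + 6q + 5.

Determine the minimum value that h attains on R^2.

h(p,q) separates as A(p) + B(q) + 5, so its minimum is min A + min B + 5.
A'(p) = 6p + 12 vanishes at p ∈ {-2}; B'(q) = 2q + 6 vanishes at q ∈ {-3}.
Local minima of A (where A''>0): A(-2)=-12. Local minima of B: B(-3)=-9.
So the global minimum of h is A(-2) + B(-3) + 5 = -12 − 9 + 5 = -16, attained at (-2, -3).

-16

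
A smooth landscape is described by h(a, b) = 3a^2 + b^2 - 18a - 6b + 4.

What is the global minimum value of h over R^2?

-32

h(a,b) separates as P(a) + Q(b) + 4, so its minimum is min P + min Q + 4.
P'(a) = 6a - 18 vanishes at a ∈ {3}; Q'(b) = 2b - 6 vanishes at b ∈ {3}.
Local minima of P (where P''>0): P(3)=-27. Local minima of Q: Q(3)=-9.
So the global minimum of h is P(3) + Q(3) + 4 = -27 − 9 + 4 = -32, attained at (3, 3).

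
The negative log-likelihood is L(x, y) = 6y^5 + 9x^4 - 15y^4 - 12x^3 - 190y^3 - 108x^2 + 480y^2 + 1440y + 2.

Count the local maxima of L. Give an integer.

2

L separates as a function of x plus a function of y, so ∇L=0 decouples.
∂L/∂x = 36x(x - 3)(x + 2) = 0 at x ∈ {-2, 0, 3}; ∂L/∂y = 30(y - 4)(y - 3)(y + 1)(y + 4) = 0 at y ∈ {-4, -1, 3, 4}.
The Hessian is diagonal: diag(L_xx, L_yy). Second derivatives: L_xx(-2)=360, L_xx(0)=-216, L_xx(3)=540; L_yy(-4)=-5040, L_yy(-1)=1800, L_yy(3)=-840, L_yy(4)=1200.
Local maxima occur where both diagonal entries negative: (0, -4), (0, 3). Count: 2.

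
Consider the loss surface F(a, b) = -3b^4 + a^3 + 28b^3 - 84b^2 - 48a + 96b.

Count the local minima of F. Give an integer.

1

F separates as a function of a plus a function of b, so ∇F=0 decouples.
∂F/∂a = 3(a - 4)(a + 4) = 0 at a ∈ {-4, 4}; ∂F/∂b = -12(b - 4)(b - 2)(b - 1) = 0 at b ∈ {1, 2, 4}.
The Hessian is diagonal: diag(F_aa, F_bb). Second derivatives: F_aa(-4)=-24, F_aa(4)=24; F_bb(1)=-36, F_bb(2)=24, F_bb(4)=-72.
Local minima occur where both diagonal entries positive: (4, 2). Count: 1.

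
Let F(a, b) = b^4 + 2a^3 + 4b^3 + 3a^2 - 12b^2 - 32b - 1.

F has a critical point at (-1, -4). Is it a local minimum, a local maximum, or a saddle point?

The mixed partial ∂²F/∂a∂b is 0, so the Hessian at any point is diag(F_aa, F_bb) = diag(6(2a + 1), 12(b^2 + 2b - 2)).
At (-1, -4): H = diag(-6, 72).
The eigenvalues have opposite signs, so H is indefinite: a saddle point.

saddle point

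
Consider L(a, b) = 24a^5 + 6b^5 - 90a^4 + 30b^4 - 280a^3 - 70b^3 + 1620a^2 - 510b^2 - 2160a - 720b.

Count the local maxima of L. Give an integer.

L separates as a function of a plus a function of b, so ∇L=0 decouples.
∂L/∂a = 120(a - 3)(a - 2)(a - 1)(a + 3) = 0 at a ∈ {-3, 1, 2, 3}; ∂L/∂b = 30(b - 3)(b + 1)(b + 2)(b + 4) = 0 at b ∈ {-4, -2, -1, 3}.
The Hessian is diagonal: diag(L_aa, L_bb). Second derivatives: L_aa(-3)=-14400, L_aa(1)=960, L_aa(2)=-600, L_aa(3)=1440; L_bb(-4)=-1260, L_bb(-2)=300, L_bb(-1)=-360, L_bb(3)=4200.
Local maxima occur where both diagonal entries negative: (-3, -4), (-3, -1), (2, -4), (2, -1). Count: 4.

4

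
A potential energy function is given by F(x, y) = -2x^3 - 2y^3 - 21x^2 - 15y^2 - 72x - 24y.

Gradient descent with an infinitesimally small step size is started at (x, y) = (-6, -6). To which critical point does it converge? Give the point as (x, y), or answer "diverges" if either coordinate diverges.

F is separable, so gradient descent decouples: x follows -∂F/∂x, y follows -∂F/∂y.
∂F/∂x = -6(x + 3)(x + 4); at x=-6 this is -36, so x increases.
∂F/∂y = -6(y + 1)(y + 4); at y=-6 this is -60, so y increases.
x converges to its nearest critical value -4 (a local min of the x-part); y converges to -4. The iterate converges to (-4, -4).

(-4, -4)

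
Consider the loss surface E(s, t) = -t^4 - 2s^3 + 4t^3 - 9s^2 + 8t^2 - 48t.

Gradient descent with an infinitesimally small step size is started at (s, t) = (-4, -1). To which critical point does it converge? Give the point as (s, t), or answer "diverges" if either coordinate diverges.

(-3, 2)

E is separable, so gradient descent decouples: s follows -∂E/∂s, t follows -∂E/∂t.
∂E/∂s = -6s(s + 3); at s=-4 this is -24, so s increases.
∂E/∂t = -4(t - 3)(t - 2)(t + 2); at t=-1 this is -48, so t increases.
s converges to its nearest critical value -3 (a local min of the s-part); t converges to 2. The iterate converges to (-3, 2).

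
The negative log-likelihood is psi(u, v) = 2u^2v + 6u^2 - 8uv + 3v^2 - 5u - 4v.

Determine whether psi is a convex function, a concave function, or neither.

The term 2u^2v is cubic, so the Hessian is not constant.
∂²psi/∂u² = 4v + 12, which takes both signs as v varies (negative for sufficiently negative v). A diagonal entry of the Hessian changing sign means the Hessian is neither positive- nor negative-semidefinite on all of R^2.

neither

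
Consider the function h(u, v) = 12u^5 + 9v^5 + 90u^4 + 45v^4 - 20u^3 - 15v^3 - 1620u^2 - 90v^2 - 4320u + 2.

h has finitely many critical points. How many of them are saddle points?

8

h separates as a function of u plus a function of v, so ∇h=0 decouples.
∂h/∂u = 60(u - 3)(u + 2)(u + 3)(u + 4) = 0 at u ∈ {-4, -3, -2, 3}; ∂h/∂v = 45v(v - 1)(v + 1)(v + 4) = 0 at v ∈ {-4, -1, 0, 1}.
The Hessian is diagonal: diag(h_uu, h_vv). Second derivatives: h_uu(-4)=-840, h_uu(-3)=360, h_uu(-2)=-600, h_uu(3)=12600; h_vv(-4)=-2700, h_vv(-1)=270, h_vv(0)=-180, h_vv(1)=450.
Saddle points occur where the two diagonal entries have opposite signs: (-4, -1), (-4, 1), (-3, -4), (-3, 0), (-2, -1), (-2, 1), (3, -4), (3, 0). Count: 8.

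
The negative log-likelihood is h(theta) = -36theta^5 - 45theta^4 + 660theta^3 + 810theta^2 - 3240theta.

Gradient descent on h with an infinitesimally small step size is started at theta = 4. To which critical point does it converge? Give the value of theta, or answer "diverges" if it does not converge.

h'(theta) = -180(theta - 3)(theta - 1)(theta + 2)(theta + 3), so h'(4) = -22680.
Gradient descent moves in the -h' direction, i.e. theta is increasing.
There is no critical point above theta=4, and h' keeps the same sign, so the iterate runs off to +∞.

diverges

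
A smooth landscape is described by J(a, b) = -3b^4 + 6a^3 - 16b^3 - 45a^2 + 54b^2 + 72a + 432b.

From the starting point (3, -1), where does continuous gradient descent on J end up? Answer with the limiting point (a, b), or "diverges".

J is separable, so gradient descent decouples: a follows -∂J/∂a, b follows -∂J/∂b.
∂J/∂a = 18(a - 4)(a - 1); at a=3 this is -36, so a increases.
∂J/∂b = -12(b - 3)(b + 3)(b + 4); at b=-1 this is 288, so b decreases.
a converges to its nearest critical value 4 (a local min of the a-part); b converges to -3. The iterate converges to (4, -3).

(4, -3)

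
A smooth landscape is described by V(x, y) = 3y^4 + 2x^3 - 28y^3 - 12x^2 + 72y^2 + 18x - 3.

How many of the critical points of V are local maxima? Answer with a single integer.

1

V separates as a function of x plus a function of y, so ∇V=0 decouples.
∂V/∂x = 6(x - 3)(x - 1) = 0 at x ∈ {1, 3}; ∂V/∂y = 12y(y - 4)(y - 3) = 0 at y ∈ {0, 3, 4}.
The Hessian is diagonal: diag(V_xx, V_yy). Second derivatives: V_xx(1)=-12, V_xx(3)=12; V_yy(0)=144, V_yy(3)=-36, V_yy(4)=48.
Local maxima occur where both diagonal entries negative: (1, 3). Count: 1.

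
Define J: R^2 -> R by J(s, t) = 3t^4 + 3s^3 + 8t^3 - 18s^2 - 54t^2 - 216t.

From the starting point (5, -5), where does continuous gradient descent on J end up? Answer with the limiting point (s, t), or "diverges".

J is separable, so gradient descent decouples: s follows -∂J/∂s, t follows -∂J/∂t.
∂J/∂s = 9s(s - 4); at s=5 this is 45, so s decreases.
∂J/∂t = 12(t - 3)(t + 2)(t + 3); at t=-5 this is -576, so t increases.
s converges to its nearest critical value 4 (a local min of the s-part); t converges to -3. The iterate converges to (4, -3).

(4, -3)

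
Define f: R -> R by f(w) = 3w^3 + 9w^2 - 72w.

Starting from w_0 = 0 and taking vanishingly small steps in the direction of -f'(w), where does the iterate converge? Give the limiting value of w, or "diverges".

f'(w) = 9(w - 2)(w + 4), so f'(0) = -72.
Gradient descent moves in the -f' direction, i.e. w is increasing.
The nearest critical point in that direction is w = 2, where f'' = 54 > 0 (a local minimum). The iterate converges there.

2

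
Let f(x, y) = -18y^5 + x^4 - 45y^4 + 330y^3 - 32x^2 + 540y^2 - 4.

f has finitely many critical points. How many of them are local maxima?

2

f separates as a function of x plus a function of y, so ∇f=0 decouples.
∂f/∂x = 4x(x - 4)(x + 4) = 0 at x ∈ {-4, 0, 4}; ∂f/∂y = -90y(y - 3)(y + 1)(y + 4) = 0 at y ∈ {-4, -1, 0, 3}.
The Hessian is diagonal: diag(f_xx, f_yy). Second derivatives: f_xx(-4)=128, f_xx(0)=-64, f_xx(4)=128; f_yy(-4)=7560, f_yy(-1)=-1080, f_yy(0)=1080, f_yy(3)=-7560.
Local maxima occur where both diagonal entries negative: (0, -1), (0, 3). Count: 2.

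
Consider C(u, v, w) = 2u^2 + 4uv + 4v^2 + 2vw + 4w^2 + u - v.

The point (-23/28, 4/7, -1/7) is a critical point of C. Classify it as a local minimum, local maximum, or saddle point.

The Hessian is constant: H = [[4, 4, 0], [4, 8, 2], [0, 2, 8]].
Leading principal minors: Δ₁ = 4, Δ₂ = 16, Δ₃ = 112.
All leading minors are positive, so H is positive definite: a local minimum.

local minimum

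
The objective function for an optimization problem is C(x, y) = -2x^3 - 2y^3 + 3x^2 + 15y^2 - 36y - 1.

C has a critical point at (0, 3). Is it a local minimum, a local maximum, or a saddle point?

The mixed partial ∂²C/∂x∂y is 0, so the Hessian at any point is diag(C_xx, C_yy) = diag(6(-2x + 1), 6(-2y + 5)).
At (0, 3): H = diag(6, -6).
The eigenvalues have opposite signs, so H is indefinite: a saddle point.

saddle point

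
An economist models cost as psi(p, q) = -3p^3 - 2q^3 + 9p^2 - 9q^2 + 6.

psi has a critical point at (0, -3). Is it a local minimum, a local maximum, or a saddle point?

The mixed partial ∂²psi/∂p∂q is 0, so the Hessian at any point is diag(psi_pp, psi_qq) = diag(18(-p + 1), -6(2q + 3)).
At (0, -3): H = diag(18, 18).
Both eigenvalues are positive, so H is positive definite: a local minimum.

local minimum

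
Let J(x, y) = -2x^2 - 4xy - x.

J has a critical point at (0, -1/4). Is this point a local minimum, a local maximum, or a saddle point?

saddle point

The Hessian of J is constant: H = [[-4, -4], [-4, 0]].
det(H) = (-4)·0 − (-4)² = -16.
Since det(H) < 0, H is indefinite and the critical point is a saddle point.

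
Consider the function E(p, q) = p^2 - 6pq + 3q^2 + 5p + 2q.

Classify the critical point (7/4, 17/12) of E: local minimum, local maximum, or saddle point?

The Hessian of E is constant: H = [[2, -6], [-6, 6]].
det(H) = 2·6 − (-6)² = -24.
Since det(H) < 0, H is indefinite and the critical point is a saddle point.

saddle point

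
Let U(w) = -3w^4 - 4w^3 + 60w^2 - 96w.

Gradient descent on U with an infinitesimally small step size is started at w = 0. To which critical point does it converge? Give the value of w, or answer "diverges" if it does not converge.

1

U'(w) = -12(w - 2)(w - 1)(w + 4), so U'(0) = -96.
Gradient descent moves in the -U' direction, i.e. w is increasing.
The nearest critical point in that direction is w = 1, where U'' = 60 > 0 (a local minimum). The iterate converges there.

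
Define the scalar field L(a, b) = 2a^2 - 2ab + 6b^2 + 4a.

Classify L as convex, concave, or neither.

L is quadratic, so its Hessian is the constant matrix H = [[4, -2], [-2, 12]].
det(H) = 44, tr(H) = 16.
det(H) > 0 and tr(H) > 0, so H is positive definite everywhere: convex.

convex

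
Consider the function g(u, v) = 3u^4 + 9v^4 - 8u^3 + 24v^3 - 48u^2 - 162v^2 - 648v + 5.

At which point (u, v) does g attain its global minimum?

g(u,v) separates as P(u) + Q(v) + 5, so its minimum is min P + min Q + 5.
P'(u) = 12u(u - 4)(u + 2) vanishes at u ∈ {-2, 0, 4}; Q'(v) = 36(v - 3)(v + 2)(v + 3) vanishes at v ∈ {-3, -2, 3}.
Local minima of P (where P''>0): P(-2)=-80, P(4)=-512. Local minima of Q: Q(-3)=567, Q(3)=-2025.
So the global minimum of g is P(4) + Q(3) + 5 = -512 − 2025 + 5 = -2532, attained at (4, 3).

(4, 3)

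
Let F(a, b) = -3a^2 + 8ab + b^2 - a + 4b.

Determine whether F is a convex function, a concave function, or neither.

neither

F is quadratic, so its Hessian is the constant matrix H = [[-6, 8], [8, 2]].
det(H) = -76, tr(H) = -4.
det(H) < 0, so H is indefinite: neither convex nor concave.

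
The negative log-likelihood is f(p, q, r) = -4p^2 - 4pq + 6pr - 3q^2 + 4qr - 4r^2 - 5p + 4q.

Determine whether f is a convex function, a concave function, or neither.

concave

f is quadratic, so its Hessian is the constant matrix H = [[-8, -4, 6], [-4, -6, 4], [6, 4, -8]].
Leading principal minors: -8, 32, -104.
Signs alternate −, +, − ⇒ H ≺ 0 ⇒ concave.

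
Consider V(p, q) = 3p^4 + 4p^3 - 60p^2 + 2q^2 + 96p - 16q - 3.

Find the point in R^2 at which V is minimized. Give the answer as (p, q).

(-4, 4)

V(p,q) separates as A(p) + B(q) − 3, so its minimum is min A + min B − 3.
A'(p) = 12(p - 2)(p - 1)(p + 4) vanishes at p ∈ {-4, 1, 2}; B'(q) = 4q - 16 vanishes at q ∈ {4}.
Local minima of A (where A''>0): A(-4)=-832, A(2)=32. Local minima of B: B(4)=-32.
So the global minimum of V is A(-4) + B(4) − 3 = -832 − 32 − 3 = -867, attained at (-4, 4).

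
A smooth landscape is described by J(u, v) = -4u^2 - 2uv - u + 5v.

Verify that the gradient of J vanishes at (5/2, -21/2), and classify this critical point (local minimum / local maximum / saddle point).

saddle point

∇J = (-8u - 2v - 1, -2u + 5); substituting (5/2, -21/2) gives ∇J = (0, 0), so (5/2, -21/2) is indeed a critical point.
The Hessian of J is constant: H = [[-8, -2], [-2, 0]].
det(H) = (-8)·0 − (-2)² = -4.
Since det(H) < 0, H is indefinite and the critical point is a saddle point.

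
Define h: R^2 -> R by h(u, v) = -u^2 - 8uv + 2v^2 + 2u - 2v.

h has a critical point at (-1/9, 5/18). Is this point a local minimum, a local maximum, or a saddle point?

saddle point

The Hessian of h is constant: H = [[-2, -8], [-8, 4]].
det(H) = (-2)·4 − (-8)² = -72.
Since det(H) < 0, H is indefinite and the critical point is a saddle point.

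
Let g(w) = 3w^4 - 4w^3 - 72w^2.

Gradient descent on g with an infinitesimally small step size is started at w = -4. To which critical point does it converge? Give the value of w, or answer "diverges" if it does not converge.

-3

g'(w) = 12w(w - 4)(w + 3), so g'(-4) = -384.
Gradient descent moves in the -g' direction, i.e. w is increasing.
The nearest critical point in that direction is w = -3, where g'' = 252 > 0 (a local minimum). The iterate converges there.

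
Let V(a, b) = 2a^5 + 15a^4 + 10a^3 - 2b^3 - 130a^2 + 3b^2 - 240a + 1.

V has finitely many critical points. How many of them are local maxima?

2

V separates as a function of a plus a function of b, so ∇V=0 decouples.
∂V/∂a = 10(a - 2)(a + 1)(a + 3)(a + 4) = 0 at a ∈ {-4, -3, -1, 2}; ∂V/∂b = -6b(b - 1) = 0 at b ∈ {0, 1}.
The Hessian is diagonal: diag(V_aa, V_bb). Second derivatives: V_aa(-4)=-180, V_aa(-3)=100, V_aa(-1)=-180, V_aa(2)=900; V_bb(0)=6, V_bb(1)=-6.
Local maxima occur where both diagonal entries negative: (-4, 1), (-1, 1). Count: 2.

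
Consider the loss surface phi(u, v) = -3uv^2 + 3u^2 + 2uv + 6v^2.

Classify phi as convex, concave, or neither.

neither

The term -3uv^2 is cubic, so the Hessian is not constant.
∂²phi/∂v² = -6u + 12, which takes both signs as u varies (negative for sufficiently large u). A diagonal entry of the Hessian changing sign means the Hessian is neither positive- nor negative-semidefinite on all of R^2.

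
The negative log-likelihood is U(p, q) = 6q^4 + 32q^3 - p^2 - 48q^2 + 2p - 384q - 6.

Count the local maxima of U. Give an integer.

U separates as a function of p plus a function of q, so ∇U=0 decouples.
∂U/∂p = -2(p - 1) = 0 at p ∈ {1}; ∂U/∂q = 24(q - 2)(q + 2)(q + 4) = 0 at q ∈ {-4, -2, 2}.
The Hessian is diagonal: diag(U_pp, U_qq). Second derivatives: U_pp(1)=-2; U_qq(-4)=288, U_qq(-2)=-192, U_qq(2)=576.
Local maxima occur where both diagonal entries negative: (1, -2). Count: 1.

1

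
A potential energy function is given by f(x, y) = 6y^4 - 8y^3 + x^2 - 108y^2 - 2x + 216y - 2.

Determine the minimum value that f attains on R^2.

f(x,y) separates as P(x) + Q(y) − 2, so its minimum is min P + min Q − 2.
P'(x) = 2x - 2 vanishes at x ∈ {1}; Q'(y) = 24(y - 3)(y - 1)(y + 3) vanishes at y ∈ {-3, 1, 3}.
Local minima of P (where P''>0): P(1)=-1. Local minima of Q: Q(-3)=-918, Q(3)=-54.
So the global minimum of f is P(1) + Q(-3) − 2 = -1 − 918 − 2 = -921, attained at (1, -3).

-921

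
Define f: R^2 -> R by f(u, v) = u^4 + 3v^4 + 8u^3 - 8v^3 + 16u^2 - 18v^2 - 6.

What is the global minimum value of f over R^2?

f(u,v) separates as P(u) + Q(v) − 6, so its minimum is min P + min Q − 6.
P'(u) = 4u(u + 2)(u + 4) vanishes at u ∈ {-4, -2, 0}; Q'(v) = 12v(v - 3)(v + 1) vanishes at v ∈ {-1, 0, 3}.
Local minima of P (where P''>0): P(-4)=0, P(0)=0. Local minima of Q: Q(-1)=-7, Q(3)=-135.
So the global minimum of f is P(-4) + Q(3) − 6 = 0 − 135 − 6 = -141, attained at (-4, 3).

-141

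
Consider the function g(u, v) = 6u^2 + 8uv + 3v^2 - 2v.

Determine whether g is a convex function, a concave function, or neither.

convex

g is quadratic, so its Hessian is the constant matrix H = [[12, 8], [8, 6]].
det(H) = 8, tr(H) = 18.
det(H) > 0 and tr(H) > 0, so H is positive definite everywhere: convex.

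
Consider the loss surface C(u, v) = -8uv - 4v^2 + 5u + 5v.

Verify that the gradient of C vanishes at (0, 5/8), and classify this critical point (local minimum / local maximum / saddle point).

∇C = (-8v + 5, -8u - 8v + 5); substituting (0, 5/8) gives ∇C = (0, 0), so (0, 5/8) is indeed a critical point.
The Hessian of C is constant: H = [[0, -8], [-8, -8]].
det(H) = 0·(-8) − (-8)² = -64.
Since det(H) < 0, H is indefinite and the critical point is a saddle point.

saddle point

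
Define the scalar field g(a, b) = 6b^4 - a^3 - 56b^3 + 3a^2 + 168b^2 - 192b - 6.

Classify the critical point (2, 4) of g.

The mixed partial ∂²g/∂a∂b is 0, so the Hessian at any point is diag(g_aa, g_bb) = diag(6(-a + 1), 24(3b^2 - 14b + 14)).
At (2, 4): H = diag(-6, 144).
The eigenvalues have opposite signs, so H is indefinite: a saddle point.

saddle point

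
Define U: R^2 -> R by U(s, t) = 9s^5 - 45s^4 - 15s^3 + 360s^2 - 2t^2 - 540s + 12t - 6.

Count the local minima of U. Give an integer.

0

U separates as a function of s plus a function of t, so ∇U=0 decouples.
∂U/∂s = 45(s - 3)(s - 2)(s - 1)(s + 2) = 0 at s ∈ {-2, 1, 2, 3}; ∂U/∂t = -4(t - 3) = 0 at t ∈ {3}.
The Hessian is diagonal: diag(U_ss, U_tt). Second derivatives: U_ss(-2)=-2700, U_ss(1)=270, U_ss(2)=-180, U_ss(3)=450; U_tt(3)=-4.
Local minima occur where both diagonal entries positive: none. Count: 0.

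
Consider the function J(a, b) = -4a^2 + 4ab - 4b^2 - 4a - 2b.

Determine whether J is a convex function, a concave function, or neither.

concave

J is quadratic, so its Hessian is the constant matrix H = [[-8, 4], [4, -8]].
det(H) = 48, tr(H) = -16.
det(H) > 0 and tr(H) < 0, so H is negative definite everywhere: concave.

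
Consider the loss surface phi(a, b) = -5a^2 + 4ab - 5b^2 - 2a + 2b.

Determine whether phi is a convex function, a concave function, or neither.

phi is quadratic, so its Hessian is the constant matrix H = [[-10, 4], [4, -10]].
det(H) = 84, tr(H) = -20.
det(H) > 0 and tr(H) < 0, so H is negative definite everywhere: concave.

concave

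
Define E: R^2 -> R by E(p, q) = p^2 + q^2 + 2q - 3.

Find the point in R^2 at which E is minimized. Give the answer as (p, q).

(0, -1)

E(p,q) separates as A(p) + B(q) − 3, so its minimum is min A + min B − 3.
A'(p) = 2p vanishes at p ∈ {0}; B'(q) = 2q + 2 vanishes at q ∈ {-1}.
Local minima of A (where A''>0): A(0)=0. Local minima of B: B(-1)=-1.
So the global minimum of E is A(0) + B(-1) − 3 = 0 − 1 − 3 = -4, attained at (0, -1).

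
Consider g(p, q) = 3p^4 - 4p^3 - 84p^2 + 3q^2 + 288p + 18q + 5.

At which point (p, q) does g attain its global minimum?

g(p,q) separates as A(p) + B(q) + 5, so its minimum is min A + min B + 5.
A'(p) = 12(p - 3)(p - 2)(p + 4) vanishes at p ∈ {-4, 2, 3}; B'(q) = 6q + 18 vanishes at q ∈ {-3}.
Local minima of A (where A''>0): A(-4)=-1472, A(3)=243. Local minima of B: B(-3)=-27.
So the global minimum of g is A(-4) + B(-3) + 5 = -1472 − 27 + 5 = -1494, attained at (-4, -3).

(-4, -3)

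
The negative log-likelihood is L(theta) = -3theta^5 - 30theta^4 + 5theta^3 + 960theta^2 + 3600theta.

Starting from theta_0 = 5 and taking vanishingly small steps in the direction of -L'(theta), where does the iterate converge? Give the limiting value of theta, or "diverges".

L'(theta) = -15(theta - 4)(theta + 3)(theta + 4)(theta + 5), so L'(5) = -10800.
Gradient descent moves in the -L' direction, i.e. theta is increasing.
There is no critical point above theta=5, and L' keeps the same sign, so the iterate runs off to +∞.

diverges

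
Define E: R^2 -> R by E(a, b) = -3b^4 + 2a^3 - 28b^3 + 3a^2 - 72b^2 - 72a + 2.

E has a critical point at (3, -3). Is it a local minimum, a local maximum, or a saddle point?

The mixed partial ∂²E/∂a∂b is 0, so the Hessian at any point is diag(E_aa, E_bb) = diag(6(2a + 1), -12(3b^2 + 14b + 12)).
At (3, -3): H = diag(42, 36).
Both eigenvalues are positive, so H is positive definite: a local minimum.

local minimum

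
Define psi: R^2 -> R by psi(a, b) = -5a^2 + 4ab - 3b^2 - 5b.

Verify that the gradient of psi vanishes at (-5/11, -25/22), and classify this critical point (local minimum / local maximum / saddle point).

local maximum

∇psi = (-10a + 4b, 4a - 6b - 5); substituting (-5/11, -25/22) gives ∇psi = (0, 0), so (-5/11, -25/22) is indeed a critical point.
The Hessian of psi is constant: H = [[-10, 4], [4, -6]].
det(H) = (-10)·(-6) − 4² = 44.
det(H) > 0 and tr(H) = -16 < 0, so H is negative definite and the point is a local maximum.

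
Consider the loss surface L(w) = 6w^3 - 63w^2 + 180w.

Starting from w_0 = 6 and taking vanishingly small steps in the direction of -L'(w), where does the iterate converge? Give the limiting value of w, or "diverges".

5

L'(w) = 18(w - 5)(w - 2), so L'(6) = 72.
Gradient descent moves in the -L' direction, i.e. w is decreasing.
The nearest critical point in that direction is w = 5, where L'' = 54 > 0 (a local minimum). The iterate converges there.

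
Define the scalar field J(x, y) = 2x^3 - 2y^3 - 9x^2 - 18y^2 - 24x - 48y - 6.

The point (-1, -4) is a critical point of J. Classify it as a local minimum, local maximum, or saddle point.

The mixed partial ∂²J/∂x∂y is 0, so the Hessian at any point is diag(J_xx, J_yy) = diag(6(2x - 3), -12(y + 3)).
At (-1, -4): H = diag(-30, 12).
The eigenvalues have opposite signs, so H is indefinite: a saddle point.

saddle point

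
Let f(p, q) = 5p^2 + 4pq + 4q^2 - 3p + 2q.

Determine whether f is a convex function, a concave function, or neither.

f is quadratic, so its Hessian is the constant matrix H = [[10, 4], [4, 8]].
det(H) = 64, tr(H) = 18.
det(H) > 0 and tr(H) > 0, so H is positive definite everywhere: convex.

convex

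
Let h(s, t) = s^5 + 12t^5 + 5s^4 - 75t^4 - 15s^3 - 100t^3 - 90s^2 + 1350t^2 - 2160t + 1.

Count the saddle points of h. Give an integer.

h separates as a function of s plus a function of t, so ∇h=0 decouples.
∂h/∂s = 5s(s - 3)(s + 3)(s + 4) = 0 at s ∈ {-4, -3, 0, 3}; ∂h/∂t = 60(t - 4)(t - 3)(t - 1)(t + 3) = 0 at t ∈ {-3, 1, 3, 4}.
The Hessian is diagonal: diag(h_ss, h_tt). Second derivatives: h_ss(-4)=-140, h_ss(-3)=90, h_ss(0)=-180, h_ss(3)=630; h_tt(-3)=-10080, h_tt(1)=1440, h_tt(3)=-720, h_tt(4)=1260.
Saddle points occur where the two diagonal entries have opposite signs: (-4, 1), (-4, 4), (-3, -3), (-3, 3), (0, 1), (0, 4), (3, -3), (3, 3). Count: 8.

8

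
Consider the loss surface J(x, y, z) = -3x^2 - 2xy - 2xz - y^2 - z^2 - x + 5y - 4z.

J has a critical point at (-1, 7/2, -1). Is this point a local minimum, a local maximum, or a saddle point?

The Hessian is constant: H = [[-6, -2, -2], [-2, -2, 0], [-2, 0, -2]].
Leading principal minors: Δ₁ = -6, Δ₂ = 8, Δ₃ = -8.
The minors alternate sign starting negative (−, +, −), so H is negative definite: a local maximum.

local maximum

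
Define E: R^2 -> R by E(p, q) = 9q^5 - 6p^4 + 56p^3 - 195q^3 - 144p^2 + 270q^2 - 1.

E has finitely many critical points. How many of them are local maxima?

E separates as a function of p plus a function of q, so ∇E=0 decouples.
∂E/∂p = -24p(p - 4)(p - 3) = 0 at p ∈ {0, 3, 4}; ∂E/∂q = 45q(q - 3)(q - 1)(q + 4) = 0 at q ∈ {-4, 0, 1, 3}.
The Hessian is diagonal: diag(E_pp, E_qq). Second derivatives: E_pp(0)=-288, E_pp(3)=72, E_pp(4)=-96; E_qq(-4)=-6300, E_qq(0)=540, E_qq(1)=-450, E_qq(3)=1890.
Local maxima occur where both diagonal entries negative: (0, -4), (0, 1), (4, -4), (4, 1). Count: 4.

4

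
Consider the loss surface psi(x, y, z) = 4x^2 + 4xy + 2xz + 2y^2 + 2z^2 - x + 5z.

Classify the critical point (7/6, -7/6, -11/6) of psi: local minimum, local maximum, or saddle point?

local minimum

The Hessian is constant: H = [[8, 4, 2], [4, 4, 0], [2, 0, 4]].
Leading principal minors: Δ₁ = 8, Δ₂ = 16, Δ₃ = 48.
All leading minors are positive, so H is positive definite: a local minimum.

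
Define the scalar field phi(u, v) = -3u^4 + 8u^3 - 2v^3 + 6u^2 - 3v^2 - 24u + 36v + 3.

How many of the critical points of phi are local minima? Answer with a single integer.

phi separates as a function of u plus a function of v, so ∇phi=0 decouples.
∂phi/∂u = -12(u - 2)(u - 1)(u + 1) = 0 at u ∈ {-1, 1, 2}; ∂phi/∂v = -6(v - 2)(v + 3) = 0 at v ∈ {-3, 2}.
The Hessian is diagonal: diag(phi_uu, phi_vv). Second derivatives: phi_uu(-1)=-72, phi_uu(1)=24, phi_uu(2)=-36; phi_vv(-3)=30, phi_vv(2)=-30.
Local minima occur where both diagonal entries positive: (1, -3). Count: 1.

1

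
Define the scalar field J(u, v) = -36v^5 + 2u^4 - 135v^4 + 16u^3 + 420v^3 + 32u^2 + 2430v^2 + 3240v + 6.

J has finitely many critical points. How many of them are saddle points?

J separates as a function of u plus a function of v, so ∇J=0 decouples.
∂J/∂u = 8u(u + 2)(u + 4) = 0 at u ∈ {-4, -2, 0}; ∂J/∂v = -180(v - 3)(v + 1)(v + 2)(v + 3) = 0 at v ∈ {-3, -2, -1, 3}.
The Hessian is diagonal: diag(J_uu, J_vv). Second derivatives: J_uu(-4)=64, J_uu(-2)=-32, J_uu(0)=64; J_vv(-3)=2160, J_vv(-2)=-900, J_vv(-1)=1440, J_vv(3)=-21600.
Saddle points occur where the two diagonal entries have opposite signs: (-4, -2), (-4, 3), (-2, -3), (-2, -1), (0, -2), (0, 3). Count: 6.

6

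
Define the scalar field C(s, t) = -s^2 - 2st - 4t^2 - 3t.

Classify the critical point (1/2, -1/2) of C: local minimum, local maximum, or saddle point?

local maximum

The Hessian of C is constant: H = [[-2, -2], [-2, -8]].
det(H) = (-2)·(-8) − (-2)² = 12.
det(H) > 0 and tr(H) = -10 < 0, so H is negative definite and the point is a local maximum.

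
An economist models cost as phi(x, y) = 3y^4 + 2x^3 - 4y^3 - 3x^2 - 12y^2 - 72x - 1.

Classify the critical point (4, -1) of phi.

local minimum

The mixed partial ∂²phi/∂x∂y is 0, so the Hessian at any point is diag(phi_xx, phi_yy) = diag(6(2x - 1), 12(3y^2 - 2y - 2)).
At (4, -1): H = diag(42, 36).
Both eigenvalues are positive, so H is positive definite: a local minimum.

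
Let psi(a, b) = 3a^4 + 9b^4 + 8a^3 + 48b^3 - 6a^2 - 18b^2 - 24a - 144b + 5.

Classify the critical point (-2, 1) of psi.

local minimum

The mixed partial ∂²psi/∂a∂b is 0, so the Hessian at any point is diag(psi_aa, psi_bb) = diag(12(3a^2 + 4a - 1), 36(3b^2 + 8b - 1)).
At (-2, 1): H = diag(36, 360).
Both eigenvalues are positive, so H is positive definite: a local minimum.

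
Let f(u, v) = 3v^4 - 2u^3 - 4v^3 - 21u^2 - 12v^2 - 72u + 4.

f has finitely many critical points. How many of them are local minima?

2

f separates as a function of u plus a function of v, so ∇f=0 decouples.
∂f/∂u = -6(u + 3)(u + 4) = 0 at u ∈ {-4, -3}; ∂f/∂v = 12v(v - 2)(v + 1) = 0 at v ∈ {-1, 0, 2}.
The Hessian is diagonal: diag(f_uu, f_vv). Second derivatives: f_uu(-4)=6, f_uu(-3)=-6; f_vv(-1)=36, f_vv(0)=-24, f_vv(2)=72.
Local minima occur where both diagonal entries positive: (-4, -1), (-4, 2). Count: 2.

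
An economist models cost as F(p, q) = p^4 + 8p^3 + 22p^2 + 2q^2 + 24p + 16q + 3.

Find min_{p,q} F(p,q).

-38

F(p,q) separates as A(p) + B(q) + 3, so its minimum is min A + min B + 3.
A'(p) = 4(p + 1)(p + 2)(p + 3) vanishes at p ∈ {-3, -2, -1}; B'(q) = 4q + 16 vanishes at q ∈ {-4}.
Local minima of A (where A''>0): A(-3)=-9, A(-1)=-9. Local minima of B: B(-4)=-32.
So the global minimum of F is A(-3) + B(-4) + 3 = -9 − 32 + 3 = -38, attained at (-3, -4).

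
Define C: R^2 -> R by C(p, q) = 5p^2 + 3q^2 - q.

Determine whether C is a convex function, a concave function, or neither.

C is quadratic, so its Hessian is the constant matrix H = [[10, 0], [0, 6]].
det(H) = 60, tr(H) = 16.
det(H) > 0 and tr(H) > 0, so H is positive definite everywhere: convex.

convex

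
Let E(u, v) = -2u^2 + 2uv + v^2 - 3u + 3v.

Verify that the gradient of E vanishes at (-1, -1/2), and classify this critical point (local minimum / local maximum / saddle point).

saddle point

∇E = (-4u + 2v - 3, 2u + 2v + 3); substituting (-1, -1/2) gives ∇E = (0, 0), so (-1, -1/2) is indeed a critical point.
The Hessian of E is constant: H = [[-4, 2], [2, 2]].
det(H) = (-4)·2 − 2² = -12.
Since det(H) < 0, H is indefinite and the critical point is a saddle point.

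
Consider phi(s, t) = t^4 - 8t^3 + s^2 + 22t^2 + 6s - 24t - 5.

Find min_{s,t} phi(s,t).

phi(s,t) separates as P(s) + Q(t) − 5, so its minimum is min P + min Q − 5.
P'(s) = 2s + 6 vanishes at s ∈ {-3}; Q'(t) = 4(t - 3)(t - 2)(t - 1) vanishes at t ∈ {1, 2, 3}.
Local minima of P (where P''>0): P(-3)=-9. Local minima of Q: Q(1)=-9, Q(3)=-9.
So the global minimum of phi is P(-3) + Q(1) − 5 = -9 − 9 − 5 = -23, attained at (-3, 1).

-23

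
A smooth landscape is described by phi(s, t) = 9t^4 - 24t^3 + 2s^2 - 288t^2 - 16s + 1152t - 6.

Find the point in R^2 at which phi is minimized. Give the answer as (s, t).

phi(s,t) separates as P(s) + Q(t) − 6, so its minimum is min P + min Q − 6.
P'(s) = 4s - 16 vanishes at s ∈ {4}; Q'(t) = 36(t - 4)(t - 2)(t + 4) vanishes at t ∈ {-4, 2, 4}.
Local minima of P (where P''>0): P(4)=-32. Local minima of Q: Q(-4)=-5376, Q(4)=768.
So the global minimum of phi is P(4) + Q(-4) − 6 = -32 − 5376 − 6 = -5414, attained at (4, -4).

(4, -4)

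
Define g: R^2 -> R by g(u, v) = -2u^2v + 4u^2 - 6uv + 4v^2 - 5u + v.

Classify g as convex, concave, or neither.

neither

The term -2u^2v is cubic, so the Hessian is not constant.
∂²g/∂u² = -4v + 8, which takes both signs as v varies (negative for sufficiently large v). A diagonal entry of the Hessian changing sign means the Hessian is neither positive- nor negative-semidefinite on all of R^2.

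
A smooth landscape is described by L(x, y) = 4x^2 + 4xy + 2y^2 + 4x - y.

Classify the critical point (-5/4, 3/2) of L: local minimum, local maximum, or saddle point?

local minimum

The Hessian of L is constant: H = [[8, 4], [4, 4]].
det(H) = 8·4 − 4² = 16.
det(H) > 0 and tr(H) = 12 > 0, so H is positive definite and the point is a local minimum.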